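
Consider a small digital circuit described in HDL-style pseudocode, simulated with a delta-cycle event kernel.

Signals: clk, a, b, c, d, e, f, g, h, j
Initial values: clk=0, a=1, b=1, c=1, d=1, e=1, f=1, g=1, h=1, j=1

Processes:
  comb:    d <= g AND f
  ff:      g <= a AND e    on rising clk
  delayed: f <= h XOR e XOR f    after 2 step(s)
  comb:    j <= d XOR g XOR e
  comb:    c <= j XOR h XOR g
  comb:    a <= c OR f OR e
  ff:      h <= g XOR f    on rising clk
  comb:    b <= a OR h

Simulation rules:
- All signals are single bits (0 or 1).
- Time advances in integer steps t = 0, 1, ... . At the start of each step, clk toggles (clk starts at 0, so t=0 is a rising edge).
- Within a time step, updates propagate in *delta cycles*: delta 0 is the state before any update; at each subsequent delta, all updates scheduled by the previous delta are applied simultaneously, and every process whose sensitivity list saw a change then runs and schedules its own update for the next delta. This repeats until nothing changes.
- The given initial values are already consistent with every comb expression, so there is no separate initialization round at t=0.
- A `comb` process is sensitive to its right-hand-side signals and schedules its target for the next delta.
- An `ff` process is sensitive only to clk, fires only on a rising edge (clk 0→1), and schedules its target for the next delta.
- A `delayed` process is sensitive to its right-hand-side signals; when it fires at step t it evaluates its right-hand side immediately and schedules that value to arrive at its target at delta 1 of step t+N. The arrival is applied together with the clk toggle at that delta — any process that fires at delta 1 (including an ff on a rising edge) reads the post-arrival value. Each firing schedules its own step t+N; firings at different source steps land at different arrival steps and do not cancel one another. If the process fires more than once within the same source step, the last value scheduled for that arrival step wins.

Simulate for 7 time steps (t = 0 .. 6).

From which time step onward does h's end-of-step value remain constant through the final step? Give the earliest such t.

2

t0.Δ0 clk=0 f=1 a=1 b=1 d=1 h=1 g=1 j=1 e=1 c=1
t0.Δ1 clk=1 f=1 a=1 b=1 d=1 h=1 g=1 j=1 e=1 c=1
t0.Δ2 clk=1 f=1 a=1 b=1 d=1 h=0 g=1 j=1 e=1 c=1
t0.Δ3 clk=1 f=1 a=1 b=1 d=1 h=0 g=1 j=1 e=1 c=0
t1.Δ0 clk=1 f=1 a=1 b=1 d=1 h=0 g=1 j=1 e=1 c=0
t1.Δ1 clk=0 f=1 a=1 b=1 d=1 h=0 g=1 j=1 e=1 c=0
t2.Δ0 clk=0 f=1 a=1 b=1 d=1 h=0 g=1 j=1 e=1 c=0
t2.Δ1 clk=1 f=0 a=1 b=1 d=1 h=0 g=1 j=1 e=1 c=0
t2.Δ2 clk=1 f=0 a=1 b=1 d=0 h=1 g=1 j=1 e=1 c=0
t2.Δ3 clk=1 f=0 a=1 b=1 d=0 h=1 g=1 j=0 e=1 c=1
t2.Δ4 clk=1 f=0 a=1 b=1 d=0 h=1 g=1 j=0 e=1 c=0
t3.Δ0 clk=1 f=0 a=1 b=1 d=0 h=1 g=1 j=0 e=1 c=0
t3.Δ1 clk=0 f=0 a=1 b=1 d=0 h=1 g=1 j=0 e=1 c=0
t4.Δ0 clk=0 f=0 a=1 b=1 d=0 h=1 g=1 j=0 e=1 c=0
t4.Δ1 clk=1 f=0 a=1 b=1 d=0 h=1 g=1 j=0 e=1 c=0
t5.Δ0 clk=1 f=0 a=1 b=1 d=0 h=1 g=1 j=0 e=1 c=0
t5.Δ1 clk=0 f=0 a=1 b=1 d=0 h=1 g=1 j=0 e=1 c=0
t6.Δ0 clk=0 f=0 a=1 b=1 d=0 h=1 g=1 j=0 e=1 c=0
t6.Δ1 clk=1 f=0 a=1 b=1 d=0 h=1 g=1 j=0 e=1 c=0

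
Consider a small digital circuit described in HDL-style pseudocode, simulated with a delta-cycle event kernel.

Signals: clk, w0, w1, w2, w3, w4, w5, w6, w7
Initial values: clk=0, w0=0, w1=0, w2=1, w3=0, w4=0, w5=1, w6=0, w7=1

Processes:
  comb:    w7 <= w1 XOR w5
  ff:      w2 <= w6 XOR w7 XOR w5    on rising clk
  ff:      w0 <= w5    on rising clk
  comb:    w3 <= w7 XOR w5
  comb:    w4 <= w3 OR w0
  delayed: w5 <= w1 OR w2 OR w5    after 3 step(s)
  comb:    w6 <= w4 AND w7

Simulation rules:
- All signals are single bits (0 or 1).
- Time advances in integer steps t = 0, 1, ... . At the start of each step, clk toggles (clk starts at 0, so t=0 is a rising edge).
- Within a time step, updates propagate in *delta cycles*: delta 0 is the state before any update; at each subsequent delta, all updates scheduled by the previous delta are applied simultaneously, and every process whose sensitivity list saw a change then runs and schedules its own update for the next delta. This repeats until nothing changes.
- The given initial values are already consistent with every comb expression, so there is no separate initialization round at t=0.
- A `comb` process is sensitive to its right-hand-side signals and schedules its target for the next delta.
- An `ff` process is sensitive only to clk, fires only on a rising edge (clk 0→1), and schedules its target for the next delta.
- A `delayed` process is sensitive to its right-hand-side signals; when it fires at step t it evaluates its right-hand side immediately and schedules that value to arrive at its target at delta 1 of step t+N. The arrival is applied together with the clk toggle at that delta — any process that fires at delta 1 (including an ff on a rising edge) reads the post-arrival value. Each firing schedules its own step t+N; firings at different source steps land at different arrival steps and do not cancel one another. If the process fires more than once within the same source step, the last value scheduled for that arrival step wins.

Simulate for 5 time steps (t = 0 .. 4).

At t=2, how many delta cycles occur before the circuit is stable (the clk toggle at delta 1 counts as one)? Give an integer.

t=0 Δ0: w1=0 w0=0 w3=0 w6=0 w7=1 w2=1 w5=1 clk=0 w4=0
  Δ1: clk:0→1
  Δ2: w0:0→1, w2:1→0
  Δ3: w4:0→1
  Δ4: w6:0→1
  (4Δ to stable)
t=1 Δ0: w1=0 w0=1 w3=0 w6=1 w7=1 w2=0 w5=1 clk=1 w4=1
  Δ1: clk:1→0
  (1Δ to stable)
t=2 Δ0: w1=0 w0=1 w3=0 w6=1 w7=1 w2=0 w5=1 clk=0 w4=1
  Δ1: clk:0→1
  Δ2: w2:0→1
  (2Δ to stable)
t=3 Δ0: w1=0 w0=1 w3=0 w6=1 w7=1 w2=1 w5=1 clk=1 w4=1
  Δ1: clk:1→0
  (1Δ to stable)
t=4 Δ0: w1=0 w0=1 w3=0 w6=1 w7=1 w2=1 w5=1 clk=0 w4=1
  Δ1: clk:0→1
  (1Δ to stable)

2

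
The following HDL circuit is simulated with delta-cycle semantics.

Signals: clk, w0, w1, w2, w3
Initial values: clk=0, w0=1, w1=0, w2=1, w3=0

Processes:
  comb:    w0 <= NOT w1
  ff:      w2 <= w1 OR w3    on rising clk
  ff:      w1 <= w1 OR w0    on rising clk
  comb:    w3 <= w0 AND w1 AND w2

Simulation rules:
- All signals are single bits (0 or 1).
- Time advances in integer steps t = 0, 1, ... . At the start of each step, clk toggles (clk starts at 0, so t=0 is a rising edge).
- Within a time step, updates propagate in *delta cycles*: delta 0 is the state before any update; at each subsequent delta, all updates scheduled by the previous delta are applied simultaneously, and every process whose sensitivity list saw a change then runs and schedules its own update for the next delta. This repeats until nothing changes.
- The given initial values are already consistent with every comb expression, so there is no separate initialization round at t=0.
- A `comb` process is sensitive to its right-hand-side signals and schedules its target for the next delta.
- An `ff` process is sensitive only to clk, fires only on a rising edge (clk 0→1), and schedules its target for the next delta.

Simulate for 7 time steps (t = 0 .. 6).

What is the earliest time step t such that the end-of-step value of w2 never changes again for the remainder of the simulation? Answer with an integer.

2

t=0 Δ0: w0=1 clk=0 w2=1 w3=0 w1=0
  Δ1: clk:0→1
  Δ2: w2:1→0, w1:0→1
  Δ3: w0:1→0
  (3Δ to stable)
t=1 Δ0: w0=0 clk=1 w2=0 w3=0 w1=1
  Δ1: clk:1→0
  (1Δ to stable)
t=2 Δ0: w0=0 clk=0 w2=0 w3=0 w1=1
  Δ1: clk:0→1
  Δ2: w2:0→1
  (2Δ to stable)
t=3 Δ0: w0=0 clk=1 w2=1 w3=0 w1=1
  Δ1: clk:1→0
  (1Δ to stable)
t=4 Δ0: w0=0 clk=0 w2=1 w3=0 w1=1
  Δ1: clk:0→1
  (1Δ to stable)
t=5 Δ0: w0=0 clk=1 w2=1 w3=0 w1=1
  Δ1: clk:1→0
  (1Δ to stable)
t=6 Δ0: w0=0 clk=0 w2=1 w3=0 w1=1
  Δ1: clk:0→1
  (1Δ to stable)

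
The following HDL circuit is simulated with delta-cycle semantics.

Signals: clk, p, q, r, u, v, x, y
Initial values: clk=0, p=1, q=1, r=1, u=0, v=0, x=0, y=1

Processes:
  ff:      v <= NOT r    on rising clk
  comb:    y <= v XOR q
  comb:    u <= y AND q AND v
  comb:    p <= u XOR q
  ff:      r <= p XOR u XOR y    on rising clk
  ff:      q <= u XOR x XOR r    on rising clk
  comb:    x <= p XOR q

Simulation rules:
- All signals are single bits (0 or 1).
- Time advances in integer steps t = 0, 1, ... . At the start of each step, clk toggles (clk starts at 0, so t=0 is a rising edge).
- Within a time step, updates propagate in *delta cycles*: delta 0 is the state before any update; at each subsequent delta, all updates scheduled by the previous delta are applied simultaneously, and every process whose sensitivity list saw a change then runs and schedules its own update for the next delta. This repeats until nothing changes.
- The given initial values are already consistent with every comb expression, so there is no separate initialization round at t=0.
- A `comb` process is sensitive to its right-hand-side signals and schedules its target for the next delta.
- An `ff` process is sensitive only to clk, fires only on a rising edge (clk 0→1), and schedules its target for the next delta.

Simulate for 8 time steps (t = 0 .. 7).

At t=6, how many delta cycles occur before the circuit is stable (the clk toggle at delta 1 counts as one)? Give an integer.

t0.Δ0 x=0 q=1 y=1 clk=0 u=0 v=0 r=1 p=1
t0.Δ1 x=0 q=1 y=1 clk=1 u=0 v=0 r=1 p=1
t0.Δ2 x=0 q=1 y=1 clk=1 u=0 v=0 r=0 p=1
t1.Δ0 x=0 q=1 y=1 clk=1 u=0 v=0 r=0 p=1
t1.Δ1 x=0 q=1 y=1 clk=0 u=0 v=0 r=0 p=1
t2.Δ0 x=0 q=1 y=1 clk=0 u=0 v=0 r=0 p=1
t2.Δ1 x=0 q=1 y=1 clk=1 u=0 v=0 r=0 p=1
t2.Δ2 x=0 q=0 y=1 clk=1 u=0 v=1 r=0 p=1
t2.Δ3 x=1 q=0 y=1 clk=1 u=0 v=1 r=0 p=0
t2.Δ4 x=0 q=0 y=1 clk=1 u=0 v=1 r=0 p=0
t3.Δ0 x=0 q=0 y=1 clk=1 u=0 v=1 r=0 p=0
t3.Δ1 x=0 q=0 y=1 clk=0 u=0 v=1 r=0 p=0
t4.Δ0 x=0 q=0 y=1 clk=0 u=0 v=1 r=0 p=0
t4.Δ1 x=0 q=0 y=1 clk=1 u=0 v=1 r=0 p=0
t4.Δ2 x=0 q=0 y=1 clk=1 u=0 v=1 r=1 p=0
t5.Δ0 x=0 q=0 y=1 clk=1 u=0 v=1 r=1 p=0
t5.Δ1 x=0 q=0 y=1 clk=0 u=0 v=1 r=1 p=0
t6.Δ0 x=0 q=0 y=1 clk=0 u=0 v=1 r=1 p=0
t6.Δ1 x=0 q=0 y=1 clk=1 u=0 v=1 r=1 p=0
t6.Δ2 x=0 q=1 y=1 clk=1 u=0 v=0 r=1 p=0
t6.Δ3 x=1 q=1 y=1 clk=1 u=0 v=0 r=1 p=1
t6.Δ4 x=0 q=1 y=1 clk=1 u=0 v=0 r=1 p=1
t7.Δ0 x=0 q=1 y=1 clk=1 u=0 v=0 r=1 p=1
t7.Δ1 x=0 q=1 y=1 clk=0 u=0 v=0 r=1 p=1

4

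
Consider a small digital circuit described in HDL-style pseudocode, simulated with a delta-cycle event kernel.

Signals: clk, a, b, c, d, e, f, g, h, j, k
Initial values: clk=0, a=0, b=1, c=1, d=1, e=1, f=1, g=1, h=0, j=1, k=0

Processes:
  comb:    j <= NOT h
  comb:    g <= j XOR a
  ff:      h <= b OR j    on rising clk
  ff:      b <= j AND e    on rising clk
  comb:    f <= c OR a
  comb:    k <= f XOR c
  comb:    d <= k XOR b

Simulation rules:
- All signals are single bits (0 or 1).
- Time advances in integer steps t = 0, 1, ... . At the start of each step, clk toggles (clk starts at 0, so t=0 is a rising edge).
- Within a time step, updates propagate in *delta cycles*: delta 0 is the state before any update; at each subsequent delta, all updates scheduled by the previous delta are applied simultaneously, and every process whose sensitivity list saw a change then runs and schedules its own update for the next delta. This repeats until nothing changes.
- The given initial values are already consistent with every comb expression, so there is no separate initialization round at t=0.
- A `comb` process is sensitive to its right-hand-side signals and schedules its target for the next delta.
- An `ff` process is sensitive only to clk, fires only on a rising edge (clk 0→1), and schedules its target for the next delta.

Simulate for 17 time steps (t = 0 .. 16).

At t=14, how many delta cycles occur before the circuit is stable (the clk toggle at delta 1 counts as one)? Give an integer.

3

t=0 Δ0: g=1 f=1 e=1 a=0 b=1 h=0 d=1 j=1 k=0 clk=0 c=1
  Δ1: clk:0→1
  Δ2: h:0→1
  Δ3: j:1→0
  Δ4: g:1→0
  (4Δ to stable)
t=1 Δ0: g=0 f=1 e=1 a=0 b=1 h=1 d=1 j=0 k=0 clk=1 c=1
  Δ1: clk:1→0
  (1Δ to stable)
t=2 Δ0: g=0 f=1 e=1 a=0 b=1 h=1 d=1 j=0 k=0 clk=0 c=1
  Δ1: clk:0→1
  Δ2: b:1→0
  Δ3: d:1→0
  (3Δ to stable)
t=3 Δ0: g=0 f=1 e=1 a=0 b=0 h=1 d=0 j=0 k=0 clk=1 c=1
  Δ1: clk:1→0
  (1Δ to stable)
t=4 Δ0: g=0 f=1 e=1 a=0 b=0 h=1 d=0 j=0 k=0 clk=0 c=1
  Δ1: clk:0→1
  Δ2: h:1→0
  Δ3: j:0→1
  Δ4: g:0→1
  (4Δ to stable)
t=5 Δ0: g=1 f=1 e=1 a=0 b=0 h=0 d=0 j=1 k=0 clk=1 c=1
  Δ1: clk:1→0
  (1Δ to stable)
t=6 Δ0: g=1 f=1 e=1 a=0 b=0 h=0 d=0 j=1 k=0 clk=0 c=1
  Δ1: clk:0→1
  Δ2: b:0→1, h:0→1
  Δ3: d:0→1, j:1→0
  Δ4: g:1→0
  (4Δ to stable)
t=7 Δ0: g=0 f=1 e=1 a=0 b=1 h=1 d=1 j=0 k=0 clk=1 c=1
  Δ1: clk:1→0
  (1Δ to stable)
t=8 Δ0: g=0 f=1 e=1 a=0 b=1 h=1 d=1 j=0 k=0 clk=0 c=1
  Δ1: clk:0→1
  Δ2: b:1→0
  Δ3: d:1→0
  (3Δ to stable)
t=9 Δ0: g=0 f=1 e=1 a=0 b=0 h=1 d=0 j=0 k=0 clk=1 c=1
  Δ1: clk:1→0
  (1Δ to stable)
t=10 Δ0: g=0 f=1 e=1 a=0 b=0 h=1 d=0 j=0 k=0 clk=0 c=1
  Δ1: clk:0→1
  Δ2: h:1→0
  Δ3: j:0→1
  Δ4: g:0→1
  (4Δ to stable)
t=11 Δ0: g=1 f=1 e=1 a=0 b=0 h=0 d=0 j=1 k=0 clk=1 c=1
  Δ1: clk:1→0
  (1Δ to stable)
t=12 Δ0: g=1 f=1 e=1 a=0 b=0 h=0 d=0 j=1 k=0 clk=0 c=1
  Δ1: clk:0→1
  Δ2: b:0→1, h:0→1
  Δ3: d:0→1, j:1→0
  Δ4: g:1→0
  (4Δ to stable)
t=13 Δ0: g=0 f=1 e=1 a=0 b=1 h=1 d=1 j=0 k=0 clk=1 c=1
  Δ1: clk:1→0
  (1Δ to stable)
t=14 Δ0: g=0 f=1 e=1 a=0 b=1 h=1 d=1 j=0 k=0 clk=0 c=1
  Δ1: clk:0→1
  Δ2: b:1→0
  Δ3: d:1→0
  (3Δ to stable)
t=15 Δ0: g=0 f=1 e=1 a=0 b=0 h=1 d=0 j=0 k=0 clk=1 c=1
  Δ1: clk:1→0
  (1Δ to stable)
t=16 Δ0: g=0 f=1 e=1 a=0 b=0 h=1 d=0 j=0 k=0 clk=0 c=1
  Δ1: clk:0→1
  Δ2: h:1→0
  Δ3: j:0→1
  Δ4: g:0→1
  (4Δ to stable)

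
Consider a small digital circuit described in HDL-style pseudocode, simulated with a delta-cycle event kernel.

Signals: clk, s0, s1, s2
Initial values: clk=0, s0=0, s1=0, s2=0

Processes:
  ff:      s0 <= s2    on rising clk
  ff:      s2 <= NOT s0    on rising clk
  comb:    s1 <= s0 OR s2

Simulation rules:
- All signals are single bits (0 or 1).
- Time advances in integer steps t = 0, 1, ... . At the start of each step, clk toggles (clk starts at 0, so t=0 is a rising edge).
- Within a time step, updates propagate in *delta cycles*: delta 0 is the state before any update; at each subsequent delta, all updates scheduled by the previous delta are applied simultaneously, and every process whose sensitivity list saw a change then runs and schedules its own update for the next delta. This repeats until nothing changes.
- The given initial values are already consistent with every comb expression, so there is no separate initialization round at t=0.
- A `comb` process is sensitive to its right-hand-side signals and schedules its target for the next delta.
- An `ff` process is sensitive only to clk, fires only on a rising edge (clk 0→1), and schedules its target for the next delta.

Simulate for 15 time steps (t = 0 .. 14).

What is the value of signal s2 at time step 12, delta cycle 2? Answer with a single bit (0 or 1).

t=0 Δ0: s2=0 clk=0 s1=0 s0=0
  Δ1: clk:0→1
  Δ2: s2:0→1
  Δ3: s1:0→1
  (3Δ to stable)
t=1 Δ0: s2=1 clk=1 s1=1 s0=0
  Δ1: clk:1→0
  (1Δ to stable)
t=2 Δ0: s2=1 clk=0 s1=1 s0=0
  Δ1: clk:0→1
  Δ2: s0:0→1
  (2Δ to stable)
t=3 Δ0: s2=1 clk=1 s1=1 s0=1
  Δ1: clk:1→0
  (1Δ to stable)
t=4 Δ0: s2=1 clk=0 s1=1 s0=1
  Δ1: clk:0→1
  Δ2: s2:1→0
  (2Δ to stable)
t=5 Δ0: s2=0 clk=1 s1=1 s0=1
  Δ1: clk:1→0
  (1Δ to stable)
t=6 Δ0: s2=0 clk=0 s1=1 s0=1
  Δ1: clk:0→1
  Δ2: s0:1→0
  Δ3: s1:1→0
  (3Δ to stable)
t=7 Δ0: s2=0 clk=1 s1=0 s0=0
  Δ1: clk:1→0
  (1Δ to stable)
t=8 Δ0: s2=0 clk=0 s1=0 s0=0
  Δ1: clk:0→1
  Δ2: s2:0→1
  Δ3: s1:0→1
  (3Δ to stable)
t=9 Δ0: s2=1 clk=1 s1=1 s0=0
  Δ1: clk:1→0
  (1Δ to stable)
t=10 Δ0: s2=1 clk=0 s1=1 s0=0
  Δ1: clk:0→1
  Δ2: s0:0→1
  (2Δ to stable)
t=11 Δ0: s2=1 clk=1 s1=1 s0=1
  Δ1: clk:1→0
  (1Δ to stable)
t=12 Δ0: s2=1 clk=0 s1=1 s0=1
  Δ1: clk:0→1
  Δ2: s2:1→0
  (2Δ to stable)
t=13 Δ0: s2=0 clk=1 s1=1 s0=1
  Δ1: clk:1→0
  (1Δ to stable)
t=14 Δ0: s2=0 clk=0 s1=1 s0=1
  Δ1: clk:0→1
  Δ2: s0:1→0
  Δ3: s1:1→0
  (3Δ to stable)

0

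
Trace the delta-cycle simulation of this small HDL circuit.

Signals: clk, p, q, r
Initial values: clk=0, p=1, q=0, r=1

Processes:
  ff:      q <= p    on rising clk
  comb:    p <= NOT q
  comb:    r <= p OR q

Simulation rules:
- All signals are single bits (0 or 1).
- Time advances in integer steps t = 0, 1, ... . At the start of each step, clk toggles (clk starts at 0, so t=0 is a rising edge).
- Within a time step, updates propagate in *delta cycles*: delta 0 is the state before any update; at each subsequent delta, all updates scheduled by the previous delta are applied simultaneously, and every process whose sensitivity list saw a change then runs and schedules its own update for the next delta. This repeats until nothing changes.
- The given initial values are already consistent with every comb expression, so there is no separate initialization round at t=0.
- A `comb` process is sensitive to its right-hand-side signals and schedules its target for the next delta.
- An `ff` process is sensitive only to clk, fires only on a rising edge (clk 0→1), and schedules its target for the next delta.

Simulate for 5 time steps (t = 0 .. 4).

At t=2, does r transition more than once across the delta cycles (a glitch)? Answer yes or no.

yes

t0.Δ0 q=0 clk=0 r=1 p=1
t0.Δ1 q=0 clk=1 r=1 p=1
t0.Δ2 q=1 clk=1 r=1 p=1
t0.Δ3 q=1 clk=1 r=1 p=0
t1.Δ0 q=1 clk=1 r=1 p=0
t1.Δ1 q=1 clk=0 r=1 p=0
t2.Δ0 q=1 clk=0 r=1 p=0
t2.Δ1 q=1 clk=1 r=1 p=0
t2.Δ2 q=0 clk=1 r=1 p=0
t2.Δ3 q=0 clk=1 r=0 p=1
t2.Δ4 q=0 clk=1 r=1 p=1
t3.Δ0 q=0 clk=1 r=1 p=1
t3.Δ1 q=0 clk=0 r=1 p=1
t4.Δ0 q=0 clk=0 r=1 p=1
t4.Δ1 q=0 clk=1 r=1 p=1
t4.Δ2 q=1 clk=1 r=1 p=1
t4.Δ3 q=1 clk=1 r=1 p=0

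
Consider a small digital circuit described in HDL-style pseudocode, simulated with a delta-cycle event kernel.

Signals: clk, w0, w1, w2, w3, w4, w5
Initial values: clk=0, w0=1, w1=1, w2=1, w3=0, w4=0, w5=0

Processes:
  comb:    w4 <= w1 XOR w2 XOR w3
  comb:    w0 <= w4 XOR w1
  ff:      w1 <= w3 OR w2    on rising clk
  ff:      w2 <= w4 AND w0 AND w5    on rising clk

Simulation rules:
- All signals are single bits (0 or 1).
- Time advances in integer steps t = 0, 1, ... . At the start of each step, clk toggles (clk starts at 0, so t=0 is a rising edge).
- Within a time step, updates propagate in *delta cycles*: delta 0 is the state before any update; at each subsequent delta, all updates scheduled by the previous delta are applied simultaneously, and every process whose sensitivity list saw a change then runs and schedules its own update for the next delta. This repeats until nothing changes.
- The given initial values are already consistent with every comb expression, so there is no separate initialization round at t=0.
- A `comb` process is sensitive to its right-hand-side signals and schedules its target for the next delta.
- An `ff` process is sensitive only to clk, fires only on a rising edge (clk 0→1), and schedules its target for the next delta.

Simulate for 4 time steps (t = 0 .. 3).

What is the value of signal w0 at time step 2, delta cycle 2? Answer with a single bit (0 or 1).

0

t0.Δ0 w4=0 w2=1 clk=0 w1=1 w5=0 w0=1 w3=0
t0.Δ1 w4=0 w2=1 clk=1 w1=1 w5=0 w0=1 w3=0
t0.Δ2 w4=0 w2=0 clk=1 w1=1 w5=0 w0=1 w3=0
t0.Δ3 w4=1 w2=0 clk=1 w1=1 w5=0 w0=1 w3=0
t0.Δ4 w4=1 w2=0 clk=1 w1=1 w5=0 w0=0 w3=0
t1.Δ0 w4=1 w2=0 clk=1 w1=1 w5=0 w0=0 w3=0
t1.Δ1 w4=1 w2=0 clk=0 w1=1 w5=0 w0=0 w3=0
t2.Δ0 w4=1 w2=0 clk=0 w1=1 w5=0 w0=0 w3=0
t2.Δ1 w4=1 w2=0 clk=1 w1=1 w5=0 w0=0 w3=0
t2.Δ2 w4=1 w2=0 clk=1 w1=0 w5=0 w0=0 w3=0
t2.Δ3 w4=0 w2=0 clk=1 w1=0 w5=0 w0=1 w3=0
t2.Δ4 w4=0 w2=0 clk=1 w1=0 w5=0 w0=0 w3=0
t3.Δ0 w4=0 w2=0 clk=1 w1=0 w5=0 w0=0 w3=0
t3.Δ1 w4=0 w2=0 clk=0 w1=0 w5=0 w0=0 w3=0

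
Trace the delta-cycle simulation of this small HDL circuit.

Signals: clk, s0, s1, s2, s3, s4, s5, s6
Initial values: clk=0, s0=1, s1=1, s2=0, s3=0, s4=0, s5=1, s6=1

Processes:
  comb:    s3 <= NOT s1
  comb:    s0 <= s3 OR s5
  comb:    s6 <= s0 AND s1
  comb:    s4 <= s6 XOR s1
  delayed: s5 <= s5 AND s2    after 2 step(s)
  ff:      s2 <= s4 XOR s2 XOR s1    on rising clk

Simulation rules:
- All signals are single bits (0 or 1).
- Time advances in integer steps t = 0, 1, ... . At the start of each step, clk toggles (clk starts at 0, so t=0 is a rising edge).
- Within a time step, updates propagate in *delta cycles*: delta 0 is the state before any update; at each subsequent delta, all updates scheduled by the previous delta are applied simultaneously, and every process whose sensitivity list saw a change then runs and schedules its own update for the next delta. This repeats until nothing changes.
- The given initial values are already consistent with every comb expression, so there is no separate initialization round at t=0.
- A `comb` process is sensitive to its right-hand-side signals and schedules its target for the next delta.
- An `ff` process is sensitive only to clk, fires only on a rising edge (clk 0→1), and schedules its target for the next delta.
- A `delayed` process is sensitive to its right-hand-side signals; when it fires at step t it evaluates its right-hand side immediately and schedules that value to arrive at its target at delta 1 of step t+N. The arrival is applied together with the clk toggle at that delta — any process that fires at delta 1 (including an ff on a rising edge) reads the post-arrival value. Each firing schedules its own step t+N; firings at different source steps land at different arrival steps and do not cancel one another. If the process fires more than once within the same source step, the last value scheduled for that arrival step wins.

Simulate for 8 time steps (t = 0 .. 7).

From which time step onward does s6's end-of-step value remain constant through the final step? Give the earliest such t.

t0.Δ0 s6=1 s0=1 clk=0 s4=0 s3=0 s2=0 s5=1 s1=1
t0.Δ1 s6=1 s0=1 clk=1 s4=0 s3=0 s2=0 s5=1 s1=1
t0.Δ2 s6=1 s0=1 clk=1 s4=0 s3=0 s2=1 s5=1 s1=1
t1.Δ0 s6=1 s0=1 clk=1 s4=0 s3=0 s2=1 s5=1 s1=1
t1.Δ1 s6=1 s0=1 clk=0 s4=0 s3=0 s2=1 s5=1 s1=1
t2.Δ0 s6=1 s0=1 clk=0 s4=0 s3=0 s2=1 s5=1 s1=1
t2.Δ1 s6=1 s0=1 clk=1 s4=0 s3=0 s2=1 s5=1 s1=1
t2.Δ2 s6=1 s0=1 clk=1 s4=0 s3=0 s2=0 s5=1 s1=1
t3.Δ0 s6=1 s0=1 clk=1 s4=0 s3=0 s2=0 s5=1 s1=1
t3.Δ1 s6=1 s0=1 clk=0 s4=0 s3=0 s2=0 s5=1 s1=1
t4.Δ0 s6=1 s0=1 clk=0 s4=0 s3=0 s2=0 s5=1 s1=1
t4.Δ1 s6=1 s0=1 clk=1 s4=0 s3=0 s2=0 s5=0 s1=1
t4.Δ2 s6=1 s0=0 clk=1 s4=0 s3=0 s2=1 s5=0 s1=1
t4.Δ3 s6=0 s0=0 clk=1 s4=0 s3=0 s2=1 s5=0 s1=1
t4.Δ4 s6=0 s0=0 clk=1 s4=1 s3=0 s2=1 s5=0 s1=1
t5.Δ0 s6=0 s0=0 clk=1 s4=1 s3=0 s2=1 s5=0 s1=1
t5.Δ1 s6=0 s0=0 clk=0 s4=1 s3=0 s2=1 s5=0 s1=1
t6.Δ0 s6=0 s0=0 clk=0 s4=1 s3=0 s2=1 s5=0 s1=1
t6.Δ1 s6=0 s0=0 clk=1 s4=1 s3=0 s2=1 s5=0 s1=1
t7.Δ0 s6=0 s0=0 clk=1 s4=1 s3=0 s2=1 s5=0 s1=1
t7.Δ1 s6=0 s0=0 clk=0 s4=1 s3=0 s2=1 s5=0 s1=1

4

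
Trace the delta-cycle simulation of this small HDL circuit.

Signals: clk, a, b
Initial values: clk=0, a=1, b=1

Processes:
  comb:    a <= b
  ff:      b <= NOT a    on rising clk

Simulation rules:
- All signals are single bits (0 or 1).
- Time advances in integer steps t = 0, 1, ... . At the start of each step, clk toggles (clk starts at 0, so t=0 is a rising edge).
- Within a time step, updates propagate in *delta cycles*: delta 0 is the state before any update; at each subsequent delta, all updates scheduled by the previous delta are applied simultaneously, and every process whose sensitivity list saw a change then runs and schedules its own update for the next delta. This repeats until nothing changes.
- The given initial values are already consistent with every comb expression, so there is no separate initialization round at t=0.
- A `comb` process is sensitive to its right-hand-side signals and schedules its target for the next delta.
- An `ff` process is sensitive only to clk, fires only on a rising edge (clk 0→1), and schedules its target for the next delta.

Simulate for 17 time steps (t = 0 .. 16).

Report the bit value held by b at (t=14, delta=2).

t=0 Δ0: a=1 b=1 clk=0
  Δ1: clk:0→1
  Δ2: b:1→0
  Δ3: a:1→0
  (3Δ to stable)
t=1 Δ0: a=0 b=0 clk=1
  Δ1: clk:1→0
  (1Δ to stable)
t=2 Δ0: a=0 b=0 clk=0
  Δ1: clk:0→1
  Δ2: b:0→1
  Δ3: a:0→1
  (3Δ to stable)
t=3 Δ0: a=1 b=1 clk=1
  Δ1: clk:1→0
  (1Δ to stable)
t=4 Δ0: a=1 b=1 clk=0
  Δ1: clk:0→1
  Δ2: b:1→0
  Δ3: a:1→0
  (3Δ to stable)
t=5 Δ0: a=0 b=0 clk=1
  Δ1: clk:1→0
  (1Δ to stable)
t=6 Δ0: a=0 b=0 clk=0
  Δ1: clk:0→1
  Δ2: b:0→1
  Δ3: a:0→1
  (3Δ to stable)
t=7 Δ0: a=1 b=1 clk=1
  Δ1: clk:1→0
  (1Δ to stable)
t=8 Δ0: a=1 b=1 clk=0
  Δ1: clk:0→1
  Δ2: b:1→0
  Δ3: a:1→0
  (3Δ to stable)
t=9 Δ0: a=0 b=0 clk=1
  Δ1: clk:1→0
  (1Δ to stable)
t=10 Δ0: a=0 b=0 clk=0
  Δ1: clk:0→1
  Δ2: b:0→1
  Δ3: a:0→1
  (3Δ to stable)
t=11 Δ0: a=1 b=1 clk=1
  Δ1: clk:1→0
  (1Δ to stable)
t=12 Δ0: a=1 b=1 clk=0
  Δ1: clk:0→1
  Δ2: b:1→0
  Δ3: a:1→0
  (3Δ to stable)
t=13 Δ0: a=0 b=0 clk=1
  Δ1: clk:1→0
  (1Δ to stable)
t=14 Δ0: a=0 b=0 clk=0
  Δ1: clk:0→1
  Δ2: b:0→1
  Δ3: a:0→1
  (3Δ to stable)
t=15 Δ0: a=1 b=1 clk=1
  Δ1: clk:1→0
  (1Δ to stable)
t=16 Δ0: a=1 b=1 clk=0
  Δ1: clk:0→1
  Δ2: b:1→0
  Δ3: a:1→0
  (3Δ to stable)

1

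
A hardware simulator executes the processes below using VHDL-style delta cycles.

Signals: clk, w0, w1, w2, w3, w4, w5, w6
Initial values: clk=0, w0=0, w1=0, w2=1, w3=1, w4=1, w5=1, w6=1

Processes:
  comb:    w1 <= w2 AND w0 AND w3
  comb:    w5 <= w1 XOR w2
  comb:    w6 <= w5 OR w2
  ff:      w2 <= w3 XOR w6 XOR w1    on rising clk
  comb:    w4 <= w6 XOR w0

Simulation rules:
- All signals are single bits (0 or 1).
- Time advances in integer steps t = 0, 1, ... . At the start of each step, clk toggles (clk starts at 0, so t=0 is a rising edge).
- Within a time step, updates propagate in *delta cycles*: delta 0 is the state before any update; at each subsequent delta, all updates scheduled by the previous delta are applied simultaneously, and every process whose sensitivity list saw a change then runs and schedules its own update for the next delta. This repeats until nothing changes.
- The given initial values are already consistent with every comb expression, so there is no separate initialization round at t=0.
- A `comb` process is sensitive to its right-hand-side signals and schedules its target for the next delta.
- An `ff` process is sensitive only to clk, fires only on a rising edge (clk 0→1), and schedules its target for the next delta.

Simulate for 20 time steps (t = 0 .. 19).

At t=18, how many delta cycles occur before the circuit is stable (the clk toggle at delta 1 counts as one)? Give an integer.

t0.Δ0 w4=1 clk=0 w1=0 w5=1 w0=0 w3=1 w6=1 w2=1
t0.Δ1 w4=1 clk=1 w1=0 w5=1 w0=0 w3=1 w6=1 w2=1
t0.Δ2 w4=1 clk=1 w1=0 w5=1 w0=0 w3=1 w6=1 w2=0
t0.Δ3 w4=1 clk=1 w1=0 w5=0 w0=0 w3=1 w6=1 w2=0
t0.Δ4 w4=1 clk=1 w1=0 w5=0 w0=0 w3=1 w6=0 w2=0
t0.Δ5 w4=0 clk=1 w1=0 w5=0 w0=0 w3=1 w6=0 w2=0
t1.Δ0 w4=0 clk=1 w1=0 w5=0 w0=0 w3=1 w6=0 w2=0
t1.Δ1 w4=0 clk=0 w1=0 w5=0 w0=0 w3=1 w6=0 w2=0
t2.Δ0 w4=0 clk=0 w1=0 w5=0 w0=0 w3=1 w6=0 w2=0
t2.Δ1 w4=0 clk=1 w1=0 w5=0 w0=0 w3=1 w6=0 w2=0
t2.Δ2 w4=0 clk=1 w1=0 w5=0 w0=0 w3=1 w6=0 w2=1
t2.Δ3 w4=0 clk=1 w1=0 w5=1 w0=0 w3=1 w6=1 w2=1
t2.Δ4 w4=1 clk=1 w1=0 w5=1 w0=0 w3=1 w6=1 w2=1
t3.Δ0 w4=1 clk=1 w1=0 w5=1 w0=0 w3=1 w6=1 w2=1
t3.Δ1 w4=1 clk=0 w1=0 w5=1 w0=0 w3=1 w6=1 w2=1
t4.Δ0 w4=1 clk=0 w1=0 w5=1 w0=0 w3=1 w6=1 w2=1
t4.Δ1 w4=1 clk=1 w1=0 w5=1 w0=0 w3=1 w6=1 w2=1
t4.Δ2 w4=1 clk=1 w1=0 w5=1 w0=0 w3=1 w6=1 w2=0
t4.Δ3 w4=1 clk=1 w1=0 w5=0 w0=0 w3=1 w6=1 w2=0
t4.Δ4 w4=1 clk=1 w1=0 w5=0 w0=0 w3=1 w6=0 w2=0
t4.Δ5 w4=0 clk=1 w1=0 w5=0 w0=0 w3=1 w6=0 w2=0
t5.Δ0 w4=0 clk=1 w1=0 w5=0 w0=0 w3=1 w6=0 w2=0
t5.Δ1 w4=0 clk=0 w1=0 w5=0 w0=0 w3=1 w6=0 w2=0
t6.Δ0 w4=0 clk=0 w1=0 w5=0 w0=0 w3=1 w6=0 w2=0
t6.Δ1 w4=0 clk=1 w1=0 w5=0 w0=0 w3=1 w6=0 w2=0
t6.Δ2 w4=0 clk=1 w1=0 w5=0 w0=0 w3=1 w6=0 w2=1
t6.Δ3 w4=0 clk=1 w1=0 w5=1 w0=0 w3=1 w6=1 w2=1
t6.Δ4 w4=1 clk=1 w1=0 w5=1 w0=0 w3=1 w6=1 w2=1
t7.Δ0 w4=1 clk=1 w1=0 w5=1 w0=0 w3=1 w6=1 w2=1
t7.Δ1 w4=1 clk=0 w1=0 w5=1 w0=0 w3=1 w6=1 w2=1
t8.Δ0 w4=1 clk=0 w1=0 w5=1 w0=0 w3=1 w6=1 w2=1
t8.Δ1 w4=1 clk=1 w1=0 w5=1 w0=0 w3=1 w6=1 w2=1
t8.Δ2 w4=1 clk=1 w1=0 w5=1 w0=0 w3=1 w6=1 w2=0
t8.Δ3 w4=1 clk=1 w1=0 w5=0 w0=0 w3=1 w6=1 w2=0
t8.Δ4 w4=1 clk=1 w1=0 w5=0 w0=0 w3=1 w6=0 w2=0
t8.Δ5 w4=0 clk=1 w1=0 w5=0 w0=0 w3=1 w6=0 w2=0
t9.Δ0 w4=0 clk=1 w1=0 w5=0 w0=0 w3=1 w6=0 w2=0
t9.Δ1 w4=0 clk=0 w1=0 w5=0 w0=0 w3=1 w6=0 w2=0
t10.Δ0 w4=0 clk=0 w1=0 w5=0 w0=0 w3=1 w6=0 w2=0
t10.Δ1 w4=0 clk=1 w1=0 w5=0 w0=0 w3=1 w6=0 w2=0
t10.Δ2 w4=0 clk=1 w1=0 w5=0 w0=0 w3=1 w6=0 w2=1
t10.Δ3 w4=0 clk=1 w1=0 w5=1 w0=0 w3=1 w6=1 w2=1
t10.Δ4 w4=1 clk=1 w1=0 w5=1 w0=0 w3=1 w6=1 w2=1
t11.Δ0 w4=1 clk=1 w1=0 w5=1 w0=0 w3=1 w6=1 w2=1
t11.Δ1 w4=1 clk=0 w1=0 w5=1 w0=0 w3=1 w6=1 w2=1
t12.Δ0 w4=1 clk=0 w1=0 w5=1 w0=0 w3=1 w6=1 w2=1
t12.Δ1 w4=1 clk=1 w1=0 w5=1 w0=0 w3=1 w6=1 w2=1
t12.Δ2 w4=1 clk=1 w1=0 w5=1 w0=0 w3=1 w6=1 w2=0
t12.Δ3 w4=1 clk=1 w1=0 w5=0 w0=0 w3=1 w6=1 w2=0
t12.Δ4 w4=1 clk=1 w1=0 w5=0 w0=0 w3=1 w6=0 w2=0
t12.Δ5 w4=0 clk=1 w1=0 w5=0 w0=0 w3=1 w6=0 w2=0
t13.Δ0 w4=0 clk=1 w1=0 w5=0 w0=0 w3=1 w6=0 w2=0
t13.Δ1 w4=0 clk=0 w1=0 w5=0 w0=0 w3=1 w6=0 w2=0
t14.Δ0 w4=0 clk=0 w1=0 w5=0 w0=0 w3=1 w6=0 w2=0
t14.Δ1 w4=0 clk=1 w1=0 w5=0 w0=0 w3=1 w6=0 w2=0
t14.Δ2 w4=0 clk=1 w1=0 w5=0 w0=0 w3=1 w6=0 w2=1
t14.Δ3 w4=0 clk=1 w1=0 w5=1 w0=0 w3=1 w6=1 w2=1
t14.Δ4 w4=1 clk=1 w1=0 w5=1 w0=0 w3=1 w6=1 w2=1
t15.Δ0 w4=1 clk=1 w1=0 w5=1 w0=0 w3=1 w6=1 w2=1
t15.Δ1 w4=1 clk=0 w1=0 w5=1 w0=0 w3=1 w6=1 w2=1
t16.Δ0 w4=1 clk=0 w1=0 w5=1 w0=0 w3=1 w6=1 w2=1
t16.Δ1 w4=1 clk=1 w1=0 w5=1 w0=0 w3=1 w6=1 w2=1
t16.Δ2 w4=1 clk=1 w1=0 w5=1 w0=0 w3=1 w6=1 w2=0
t16.Δ3 w4=1 clk=1 w1=0 w5=0 w0=0 w3=1 w6=1 w2=0
t16.Δ4 w4=1 clk=1 w1=0 w5=0 w0=0 w3=1 w6=0 w2=0
t16.Δ5 w4=0 clk=1 w1=0 w5=0 w0=0 w3=1 w6=0 w2=0
t17.Δ0 w4=0 clk=1 w1=0 w5=0 w0=0 w3=1 w6=0 w2=0
t17.Δ1 w4=0 clk=0 w1=0 w5=0 w0=0 w3=1 w6=0 w2=0
t18.Δ0 w4=0 clk=0 w1=0 w5=0 w0=0 w3=1 w6=0 w2=0
t18.Δ1 w4=0 clk=1 w1=0 w5=0 w0=0 w3=1 w6=0 w2=0
t18.Δ2 w4=0 clk=1 w1=0 w5=0 w0=0 w3=1 w6=0 w2=1
t18.Δ3 w4=0 clk=1 w1=0 w5=1 w0=0 w3=1 w6=1 w2=1
t18.Δ4 w4=1 clk=1 w1=0 w5=1 w0=0 w3=1 w6=1 w2=1
t19.Δ0 w4=1 clk=1 w1=0 w5=1 w0=0 w3=1 w6=1 w2=1
t19.Δ1 w4=1 clk=0 w1=0 w5=1 w0=0 w3=1 w6=1 w2=1

4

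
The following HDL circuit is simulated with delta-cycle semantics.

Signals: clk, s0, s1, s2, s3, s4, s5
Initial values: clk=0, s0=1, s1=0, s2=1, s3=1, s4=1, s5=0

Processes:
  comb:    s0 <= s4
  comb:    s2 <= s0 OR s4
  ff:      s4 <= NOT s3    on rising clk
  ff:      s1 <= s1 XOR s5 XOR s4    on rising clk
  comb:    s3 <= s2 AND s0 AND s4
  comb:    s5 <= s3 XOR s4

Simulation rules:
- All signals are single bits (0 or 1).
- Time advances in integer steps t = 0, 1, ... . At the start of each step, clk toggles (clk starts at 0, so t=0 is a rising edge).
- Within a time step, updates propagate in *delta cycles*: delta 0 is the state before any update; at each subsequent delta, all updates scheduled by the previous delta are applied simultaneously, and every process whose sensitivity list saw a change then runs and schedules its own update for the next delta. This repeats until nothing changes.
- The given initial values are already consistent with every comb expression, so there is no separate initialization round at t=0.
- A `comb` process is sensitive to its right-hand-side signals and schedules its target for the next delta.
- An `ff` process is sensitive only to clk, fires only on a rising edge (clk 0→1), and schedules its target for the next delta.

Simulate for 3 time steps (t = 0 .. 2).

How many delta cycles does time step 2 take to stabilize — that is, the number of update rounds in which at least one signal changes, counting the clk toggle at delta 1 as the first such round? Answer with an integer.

[bits: s0,s5,s1,s2,s4,clk,s3]
t=0: Δ0=1001101 Δ1=1001111 Δ2=1011011 Δ3=0111010 Δ4=0010010 | 4Δ
t=1: Δ0=0010010 Δ1=0010000 | 1Δ
t=2: Δ0=0010000 Δ1=0010010 Δ2=0010110 Δ3=1111110 Δ4=1111111 Δ5=1011111 | 5Δ

5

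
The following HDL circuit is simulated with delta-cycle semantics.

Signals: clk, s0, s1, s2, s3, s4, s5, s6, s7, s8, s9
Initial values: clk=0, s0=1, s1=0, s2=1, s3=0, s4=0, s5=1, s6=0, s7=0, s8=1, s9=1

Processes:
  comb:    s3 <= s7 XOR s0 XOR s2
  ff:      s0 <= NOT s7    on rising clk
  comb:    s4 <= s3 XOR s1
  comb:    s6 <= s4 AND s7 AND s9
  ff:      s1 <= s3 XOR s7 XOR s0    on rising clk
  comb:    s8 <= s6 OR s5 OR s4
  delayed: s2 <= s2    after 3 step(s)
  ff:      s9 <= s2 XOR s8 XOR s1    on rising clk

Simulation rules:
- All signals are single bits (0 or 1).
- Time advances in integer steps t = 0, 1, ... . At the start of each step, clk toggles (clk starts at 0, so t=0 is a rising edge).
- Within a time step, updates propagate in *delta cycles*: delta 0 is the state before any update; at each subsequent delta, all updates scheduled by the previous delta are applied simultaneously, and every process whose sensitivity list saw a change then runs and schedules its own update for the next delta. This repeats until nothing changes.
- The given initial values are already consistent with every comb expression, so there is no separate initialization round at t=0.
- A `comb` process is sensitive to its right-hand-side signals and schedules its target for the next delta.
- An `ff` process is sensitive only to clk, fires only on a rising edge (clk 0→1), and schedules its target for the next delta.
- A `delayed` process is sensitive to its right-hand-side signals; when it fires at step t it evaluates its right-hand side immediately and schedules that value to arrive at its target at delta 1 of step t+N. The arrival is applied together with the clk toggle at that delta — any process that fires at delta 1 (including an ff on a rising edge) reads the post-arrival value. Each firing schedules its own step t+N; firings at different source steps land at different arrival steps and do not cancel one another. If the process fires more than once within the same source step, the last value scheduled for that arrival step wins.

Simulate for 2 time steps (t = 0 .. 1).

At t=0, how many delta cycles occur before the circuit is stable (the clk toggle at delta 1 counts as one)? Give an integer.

3

t=0 Δ0: s5=1 s6=0 s7=0 s0=1 s9=1 clk=0 s2=1 s1=0 s4=0 s8=1 s3=0
  Δ1: clk:0→1
  Δ2: s9:1→0, s1:0→1
  Δ3: s4:0→1
  (3Δ to stable)
t=1 Δ0: s5=1 s6=0 s7=0 s0=1 s9=0 clk=1 s2=1 s1=1 s4=1 s8=1 s3=0
  Δ1: clk:1→0
  (1Δ to stable)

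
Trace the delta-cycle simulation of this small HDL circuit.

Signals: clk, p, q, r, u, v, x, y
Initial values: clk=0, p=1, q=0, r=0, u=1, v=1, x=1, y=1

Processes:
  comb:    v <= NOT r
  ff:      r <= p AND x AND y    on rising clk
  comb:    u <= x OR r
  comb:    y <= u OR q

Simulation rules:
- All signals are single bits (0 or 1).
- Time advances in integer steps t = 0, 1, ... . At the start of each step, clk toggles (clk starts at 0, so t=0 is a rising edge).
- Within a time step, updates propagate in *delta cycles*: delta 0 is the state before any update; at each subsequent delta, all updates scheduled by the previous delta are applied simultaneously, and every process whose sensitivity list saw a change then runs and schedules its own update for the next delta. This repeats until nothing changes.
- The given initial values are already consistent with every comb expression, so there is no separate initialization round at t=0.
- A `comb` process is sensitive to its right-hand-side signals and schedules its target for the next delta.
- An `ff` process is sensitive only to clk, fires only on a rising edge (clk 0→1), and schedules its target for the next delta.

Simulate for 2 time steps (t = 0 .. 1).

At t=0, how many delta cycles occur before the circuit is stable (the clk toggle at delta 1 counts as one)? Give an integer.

t0.Δ0 v=1 u=1 r=0 q=0 y=1 x=1 p=1 clk=0
t0.Δ1 v=1 u=1 r=0 q=0 y=1 x=1 p=1 clk=1
t0.Δ2 v=1 u=1 r=1 q=0 y=1 x=1 p=1 clk=1
t0.Δ3 v=0 u=1 r=1 q=0 y=1 x=1 p=1 clk=1
t1.Δ0 v=0 u=1 r=1 q=0 y=1 x=1 p=1 clk=1
t1.Δ1 v=0 u=1 r=1 q=0 y=1 x=1 p=1 clk=0

3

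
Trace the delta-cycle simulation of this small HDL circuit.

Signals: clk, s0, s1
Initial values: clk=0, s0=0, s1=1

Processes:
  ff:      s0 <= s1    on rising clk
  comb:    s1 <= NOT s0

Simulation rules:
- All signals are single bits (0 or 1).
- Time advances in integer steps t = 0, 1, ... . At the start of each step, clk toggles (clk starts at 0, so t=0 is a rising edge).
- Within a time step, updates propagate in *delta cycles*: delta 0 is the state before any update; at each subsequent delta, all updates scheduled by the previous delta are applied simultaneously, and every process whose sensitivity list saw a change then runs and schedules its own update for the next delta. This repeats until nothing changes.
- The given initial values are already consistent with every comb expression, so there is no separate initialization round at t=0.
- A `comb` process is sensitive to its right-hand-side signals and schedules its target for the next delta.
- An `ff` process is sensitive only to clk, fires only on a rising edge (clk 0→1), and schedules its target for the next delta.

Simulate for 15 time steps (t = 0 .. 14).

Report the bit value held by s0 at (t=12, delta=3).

t0.Δ0 s1=1 s0=0 clk=0
t0.Δ1 s1=1 s0=0 clk=1
t0.Δ2 s1=1 s0=1 clk=1
t0.Δ3 s1=0 s0=1 clk=1
t1.Δ0 s1=0 s0=1 clk=1
t1.Δ1 s1=0 s0=1 clk=0
t2.Δ0 s1=0 s0=1 clk=0
t2.Δ1 s1=0 s0=1 clk=1
t2.Δ2 s1=0 s0=0 clk=1
t2.Δ3 s1=1 s0=0 clk=1
t3.Δ0 s1=1 s0=0 clk=1
t3.Δ1 s1=1 s0=0 clk=0
t4.Δ0 s1=1 s0=0 clk=0
t4.Δ1 s1=1 s0=0 clk=1
t4.Δ2 s1=1 s0=1 clk=1
t4.Δ3 s1=0 s0=1 clk=1
t5.Δ0 s1=0 s0=1 clk=1
t5.Δ1 s1=0 s0=1 clk=0
t6.Δ0 s1=0 s0=1 clk=0
t6.Δ1 s1=0 s0=1 clk=1
t6.Δ2 s1=0 s0=0 clk=1
t6.Δ3 s1=1 s0=0 clk=1
t7.Δ0 s1=1 s0=0 clk=1
t7.Δ1 s1=1 s0=0 clk=0
t8.Δ0 s1=1 s0=0 clk=0
t8.Δ1 s1=1 s0=0 clk=1
t8.Δ2 s1=1 s0=1 clk=1
t8.Δ3 s1=0 s0=1 clk=1
t9.Δ0 s1=0 s0=1 clk=1
t9.Δ1 s1=0 s0=1 clk=0
t10.Δ0 s1=0 s0=1 clk=0
t10.Δ1 s1=0 s0=1 clk=1
t10.Δ2 s1=0 s0=0 clk=1
t10.Δ3 s1=1 s0=0 clk=1
t11.Δ0 s1=1 s0=0 clk=1
t11.Δ1 s1=1 s0=0 clk=0
t12.Δ0 s1=1 s0=0 clk=0
t12.Δ1 s1=1 s0=0 clk=1
t12.Δ2 s1=1 s0=1 clk=1
t12.Δ3 s1=0 s0=1 clk=1
t13.Δ0 s1=0 s0=1 clk=1
t13.Δ1 s1=0 s0=1 clk=0
t14.Δ0 s1=0 s0=1 clk=0
t14.Δ1 s1=0 s0=1 clk=1
t14.Δ2 s1=0 s0=0 clk=1
t14.Δ3 s1=1 s0=0 clk=1

1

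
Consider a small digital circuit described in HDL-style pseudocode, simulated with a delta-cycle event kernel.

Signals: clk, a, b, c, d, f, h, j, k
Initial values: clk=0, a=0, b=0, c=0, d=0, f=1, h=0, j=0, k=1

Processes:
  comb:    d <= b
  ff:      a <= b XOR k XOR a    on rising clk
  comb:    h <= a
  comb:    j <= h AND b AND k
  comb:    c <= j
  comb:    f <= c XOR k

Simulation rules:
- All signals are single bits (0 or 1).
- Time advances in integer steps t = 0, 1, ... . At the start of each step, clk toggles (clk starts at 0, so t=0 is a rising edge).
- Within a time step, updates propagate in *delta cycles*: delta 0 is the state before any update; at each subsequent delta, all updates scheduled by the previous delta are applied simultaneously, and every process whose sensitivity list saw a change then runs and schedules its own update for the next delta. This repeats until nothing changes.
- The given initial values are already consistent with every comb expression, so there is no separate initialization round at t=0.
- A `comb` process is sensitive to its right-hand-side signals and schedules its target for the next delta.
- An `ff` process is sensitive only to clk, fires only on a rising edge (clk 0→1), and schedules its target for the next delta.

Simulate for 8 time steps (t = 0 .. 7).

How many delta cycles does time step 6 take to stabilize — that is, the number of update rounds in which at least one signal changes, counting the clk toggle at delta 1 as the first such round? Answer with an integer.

3

t0.Δ0 b=0 c=0 clk=0 h=0 j=0 f=1 a=0 k=1 d=0
t0.Δ1 b=0 c=0 clk=1 h=0 j=0 f=1 a=0 k=1 d=0
t0.Δ2 b=0 c=0 clk=1 h=0 j=0 f=1 a=1 k=1 d=0
t0.Δ3 b=0 c=0 clk=1 h=1 j=0 f=1 a=1 k=1 d=0
t1.Δ0 b=0 c=0 clk=1 h=1 j=0 f=1 a=1 k=1 d=0
t1.Δ1 b=0 c=0 clk=0 h=1 j=0 f=1 a=1 k=1 d=0
t2.Δ0 b=0 c=0 clk=0 h=1 j=0 f=1 a=1 k=1 d=0
t2.Δ1 b=0 c=0 clk=1 h=1 j=0 f=1 a=1 k=1 d=0
t2.Δ2 b=0 c=0 clk=1 h=1 j=0 f=1 a=0 k=1 d=0
t2.Δ3 b=0 c=0 clk=1 h=0 j=0 f=1 a=0 k=1 d=0
t3.Δ0 b=0 c=0 clk=1 h=0 j=0 f=1 a=0 k=1 d=0
t3.Δ1 b=0 c=0 clk=0 h=0 j=0 f=1 a=0 k=1 d=0
t4.Δ0 b=0 c=0 clk=0 h=0 j=0 f=1 a=0 k=1 d=0
t4.Δ1 b=0 c=0 clk=1 h=0 j=0 f=1 a=0 k=1 d=0
t4.Δ2 b=0 c=0 clk=1 h=0 j=0 f=1 a=1 k=1 d=0
t4.Δ3 b=0 c=0 clk=1 h=1 j=0 f=1 a=1 k=1 d=0
t5.Δ0 b=0 c=0 clk=1 h=1 j=0 f=1 a=1 k=1 d=0
t5.Δ1 b=0 c=0 clk=0 h=1 j=0 f=1 a=1 k=1 d=0
t6.Δ0 b=0 c=0 clk=0 h=1 j=0 f=1 a=1 k=1 d=0
t6.Δ1 b=0 c=0 clk=1 h=1 j=0 f=1 a=1 k=1 d=0
t6.Δ2 b=0 c=0 clk=1 h=1 j=0 f=1 a=0 k=1 d=0
t6.Δ3 b=0 c=0 clk=1 h=0 j=0 f=1 a=0 k=1 d=0
t7.Δ0 b=0 c=0 clk=1 h=0 j=0 f=1 a=0 k=1 d=0
t7.Δ1 b=0 c=0 clk=0 h=0 j=0 f=1 a=0 k=1 d=0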